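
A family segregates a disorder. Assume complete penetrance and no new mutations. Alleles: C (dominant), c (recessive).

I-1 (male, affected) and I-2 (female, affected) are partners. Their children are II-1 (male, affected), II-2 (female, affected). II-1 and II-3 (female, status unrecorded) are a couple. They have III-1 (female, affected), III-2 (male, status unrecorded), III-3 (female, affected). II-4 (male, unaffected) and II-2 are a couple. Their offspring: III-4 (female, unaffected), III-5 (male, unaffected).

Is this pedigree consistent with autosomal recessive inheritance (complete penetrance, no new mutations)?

A consistent assignment under autosomal recessive exists: I-1 cc, I-2 cc, II-1 cc, II-2 cc, II-3 Cc, II-4 CC, III-1 cc, III-2 Cc, III-3 cc, III-4 Cc, III-5 Cc.
In this assignment every recorded phenotype matches its genotype and every non-founder's genotype is obtainable from its parents' genotypes, so the pedigree is consistent.

Yes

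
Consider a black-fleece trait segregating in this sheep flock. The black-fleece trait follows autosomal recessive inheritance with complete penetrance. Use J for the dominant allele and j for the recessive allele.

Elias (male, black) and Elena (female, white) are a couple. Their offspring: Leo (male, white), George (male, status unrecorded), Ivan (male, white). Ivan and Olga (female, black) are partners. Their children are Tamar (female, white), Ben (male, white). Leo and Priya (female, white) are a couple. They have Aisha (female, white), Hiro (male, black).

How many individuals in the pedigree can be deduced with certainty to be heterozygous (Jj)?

5

Obligate heterozygotes: Leo is white so carries J and received j from Elias (jj), so Leo is Jj; Ivan is white so carries J and received j from Elias (jj), so Ivan is Jj; Priya is white so carries J and passed j to Hiro (jj), so Priya is Jj; Tamar is white so carries J and received j from Olga (jj), so Tamar is Jj; Ben is white so carries J and received j from Olga (jj), so Ben is Jj.
Every other individual is either homozygous by phenotype or has at least one consistent homozygous assignment, so the count is 5.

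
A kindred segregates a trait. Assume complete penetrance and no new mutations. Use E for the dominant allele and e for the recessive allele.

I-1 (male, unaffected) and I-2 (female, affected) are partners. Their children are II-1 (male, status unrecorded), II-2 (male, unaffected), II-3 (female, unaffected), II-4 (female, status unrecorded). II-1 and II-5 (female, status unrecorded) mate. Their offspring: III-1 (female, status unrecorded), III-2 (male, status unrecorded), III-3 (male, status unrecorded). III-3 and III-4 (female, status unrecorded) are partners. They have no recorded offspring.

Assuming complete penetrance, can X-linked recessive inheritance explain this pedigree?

No

Under X-linked recessive, II-2 (unaffected, male) cannot arise from I-1 (unaffected) × I-2 (affected).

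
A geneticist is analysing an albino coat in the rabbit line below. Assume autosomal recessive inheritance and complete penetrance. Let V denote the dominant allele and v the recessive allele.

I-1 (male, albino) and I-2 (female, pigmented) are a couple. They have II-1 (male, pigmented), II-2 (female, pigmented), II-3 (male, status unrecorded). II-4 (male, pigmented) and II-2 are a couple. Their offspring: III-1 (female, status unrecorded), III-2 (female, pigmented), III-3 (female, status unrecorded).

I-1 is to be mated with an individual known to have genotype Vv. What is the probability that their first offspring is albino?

I-1 is albino, so I-1 is vv.
The cross gives 1/2 Vv : 1/2 vv, so P(offspring is albino) = 1/2.

1/2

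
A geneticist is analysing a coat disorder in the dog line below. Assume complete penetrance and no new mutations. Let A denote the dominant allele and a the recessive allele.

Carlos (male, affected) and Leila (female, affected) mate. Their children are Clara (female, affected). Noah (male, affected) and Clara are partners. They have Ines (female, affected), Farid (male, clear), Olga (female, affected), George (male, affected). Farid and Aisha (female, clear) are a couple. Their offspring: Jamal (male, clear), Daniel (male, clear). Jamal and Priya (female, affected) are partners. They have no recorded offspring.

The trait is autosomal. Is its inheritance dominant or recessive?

dominant

Noah and Clara are both affected yet have a clear child Farid. Under a recessive model two affected parents are homozygous and every child would be affected, so the trait cannot be recessive.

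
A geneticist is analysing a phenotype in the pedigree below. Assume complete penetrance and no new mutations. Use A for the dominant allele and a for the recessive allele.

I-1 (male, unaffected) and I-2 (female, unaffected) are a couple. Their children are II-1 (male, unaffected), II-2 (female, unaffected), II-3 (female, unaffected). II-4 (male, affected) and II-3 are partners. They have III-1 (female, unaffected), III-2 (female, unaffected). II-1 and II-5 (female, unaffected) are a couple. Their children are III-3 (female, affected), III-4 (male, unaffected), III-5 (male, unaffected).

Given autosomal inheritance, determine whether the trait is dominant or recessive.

recessive

II-1 and II-5 are both unaffected yet have an affected child III-3. Under dominance, an affected child requires at least one affected parent, so the trait cannot be dominant.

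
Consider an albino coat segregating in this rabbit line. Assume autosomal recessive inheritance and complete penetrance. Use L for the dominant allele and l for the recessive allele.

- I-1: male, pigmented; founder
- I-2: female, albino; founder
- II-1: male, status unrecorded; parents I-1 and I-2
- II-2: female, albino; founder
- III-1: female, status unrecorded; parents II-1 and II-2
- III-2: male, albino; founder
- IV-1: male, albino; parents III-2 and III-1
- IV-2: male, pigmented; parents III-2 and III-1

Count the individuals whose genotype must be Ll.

3

Obligate heterozygotes: II-1 passed L to III-1 (Ll, whose l came from II-2) and received l from I-2 (ll), so II-1 is Ll; III-1 passed L to IV-2 (Ll, whose l came from III-2) and received l from II-2 (ll), so III-1 is Ll; IV-2 is pigmented so carries L and received l from III-2 (ll), so IV-2 is Ll.
Every other individual is either homozygous by phenotype or has at least one consistent homozygous assignment, so the count is 3.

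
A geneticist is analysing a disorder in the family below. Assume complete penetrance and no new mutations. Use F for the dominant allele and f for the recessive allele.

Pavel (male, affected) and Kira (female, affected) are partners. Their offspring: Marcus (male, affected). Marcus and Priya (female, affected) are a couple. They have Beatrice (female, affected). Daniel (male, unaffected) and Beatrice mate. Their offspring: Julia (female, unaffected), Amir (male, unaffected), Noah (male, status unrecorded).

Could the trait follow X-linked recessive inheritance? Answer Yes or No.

No

Under X-linked recessive, Amir (unaffected, male) cannot arise from Daniel (unaffected) × Beatrice (affected).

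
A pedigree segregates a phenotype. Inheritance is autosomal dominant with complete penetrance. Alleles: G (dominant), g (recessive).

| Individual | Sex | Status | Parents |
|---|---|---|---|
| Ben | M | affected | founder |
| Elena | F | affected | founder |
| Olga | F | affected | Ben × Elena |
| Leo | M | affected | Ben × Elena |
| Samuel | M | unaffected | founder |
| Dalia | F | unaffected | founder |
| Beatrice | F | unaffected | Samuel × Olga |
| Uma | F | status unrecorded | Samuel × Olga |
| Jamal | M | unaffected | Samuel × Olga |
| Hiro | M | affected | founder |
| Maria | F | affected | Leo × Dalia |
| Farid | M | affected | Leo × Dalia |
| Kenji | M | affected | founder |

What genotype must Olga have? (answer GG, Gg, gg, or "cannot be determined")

Gg

From phenotype alone, Olga is GG or Gg.
Olga is affected so carries G and passed g to Beatrice (gg), so Olga is Gg.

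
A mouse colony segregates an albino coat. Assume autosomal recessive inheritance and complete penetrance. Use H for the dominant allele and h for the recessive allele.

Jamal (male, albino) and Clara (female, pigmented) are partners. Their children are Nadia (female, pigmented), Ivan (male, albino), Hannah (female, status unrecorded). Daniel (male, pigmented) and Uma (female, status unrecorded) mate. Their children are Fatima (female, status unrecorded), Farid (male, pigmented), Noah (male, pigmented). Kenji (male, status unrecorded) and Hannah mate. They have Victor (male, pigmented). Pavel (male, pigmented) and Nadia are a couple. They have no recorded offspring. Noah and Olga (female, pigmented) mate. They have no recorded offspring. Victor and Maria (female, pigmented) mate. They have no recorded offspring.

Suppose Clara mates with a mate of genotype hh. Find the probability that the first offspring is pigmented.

Clara is pigmented so carries H and passed h to Ivan (hh), so Clara is Hh.
The cross gives 1/2 Hh : 1/2 hh, so P(offspring is pigmented) = 1/2.

1/2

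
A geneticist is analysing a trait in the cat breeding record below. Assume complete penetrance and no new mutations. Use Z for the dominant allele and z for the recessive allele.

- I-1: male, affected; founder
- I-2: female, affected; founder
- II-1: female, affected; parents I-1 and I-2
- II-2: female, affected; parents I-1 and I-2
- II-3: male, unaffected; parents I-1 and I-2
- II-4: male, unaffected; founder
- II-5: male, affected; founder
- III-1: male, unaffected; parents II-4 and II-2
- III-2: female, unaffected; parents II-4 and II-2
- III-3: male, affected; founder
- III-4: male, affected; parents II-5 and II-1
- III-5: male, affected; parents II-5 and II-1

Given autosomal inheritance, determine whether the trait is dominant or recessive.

dominant

I-1 and I-2 are both affected yet have an unaffected child II-3. Under a recessive model two affected parents are homozygous and every child would be affected, so the trait cannot be recessive.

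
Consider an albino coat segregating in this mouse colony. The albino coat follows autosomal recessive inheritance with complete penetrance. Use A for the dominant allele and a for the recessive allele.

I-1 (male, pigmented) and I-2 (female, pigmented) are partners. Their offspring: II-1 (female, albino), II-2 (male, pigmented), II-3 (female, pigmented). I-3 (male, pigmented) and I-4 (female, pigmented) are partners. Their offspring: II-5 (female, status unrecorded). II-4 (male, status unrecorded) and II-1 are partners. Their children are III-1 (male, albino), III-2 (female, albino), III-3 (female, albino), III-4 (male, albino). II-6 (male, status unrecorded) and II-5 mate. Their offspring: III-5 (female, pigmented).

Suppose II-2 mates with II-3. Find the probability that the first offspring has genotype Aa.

4/9

I-1 is pigmented so carries A and passed a to II-1 (aa), so I-1 is Aa.
I-2 is pigmented so carries A and passed a to II-1 (aa), so I-2 is Aa.
II-2 is a pigmented offspring of I-1 (Aa) × I-2 (Aa), whose cross gives 1/4 AA : 1/2 Aa : 1/4 aa; conditioning on being pigmented, II-2 is AA with probability 1/3, Aa with probability 2/3.
II-3 is a pigmented offspring of I-1 (Aa) × I-2 (Aa), whose cross gives 1/4 AA : 1/2 Aa : 1/4 aa; conditioning on being pigmented, II-3 is AA with probability 1/3, Aa with probability 2/3.
Summing over parental genotype combinations, P(offspring has genotype Aa) = 2/9·1/2 + 2/9·1/2 + 4/9·1/2 = 4/9.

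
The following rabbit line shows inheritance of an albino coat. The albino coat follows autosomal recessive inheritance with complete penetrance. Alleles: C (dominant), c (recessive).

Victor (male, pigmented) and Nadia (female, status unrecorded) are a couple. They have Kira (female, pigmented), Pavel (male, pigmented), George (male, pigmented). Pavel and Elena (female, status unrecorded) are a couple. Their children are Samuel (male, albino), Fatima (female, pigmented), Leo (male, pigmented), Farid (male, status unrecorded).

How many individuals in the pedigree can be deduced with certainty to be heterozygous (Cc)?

1

Obligate heterozygotes: Pavel is pigmented so carries C and passed c to Samuel (cc), so Pavel is Cc.
Every other individual is either homozygous by phenotype or has at least one consistent homozygous assignment, so the count is 1.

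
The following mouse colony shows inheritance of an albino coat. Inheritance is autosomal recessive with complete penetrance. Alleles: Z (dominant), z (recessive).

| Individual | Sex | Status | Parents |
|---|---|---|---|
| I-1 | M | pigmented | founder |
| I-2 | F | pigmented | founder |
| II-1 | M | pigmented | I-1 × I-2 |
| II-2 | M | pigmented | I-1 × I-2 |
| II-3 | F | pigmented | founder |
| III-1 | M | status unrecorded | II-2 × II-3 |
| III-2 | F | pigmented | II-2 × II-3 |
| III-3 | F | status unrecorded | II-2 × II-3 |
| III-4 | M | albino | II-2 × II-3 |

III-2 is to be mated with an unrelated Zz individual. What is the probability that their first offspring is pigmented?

II-2 is pigmented so carries Z and passed z to III-4 (zz), so II-2 is Zz.
II-3 is pigmented so carries Z and passed z to III-4 (zz), so II-3 is Zz.
III-2 is a pigmented offspring of II-2 (Zz) × II-3 (Zz), whose cross gives 1/4 ZZ : 1/2 Zz : 1/4 zz; conditioning on being pigmented, III-2 is ZZ with probability 1/3, Zz with probability 2/3.
Summing over parental genotype combinations, P(offspring is pigmented) = 1/3·1 + 2/3·3/4 = 5/6.

5/6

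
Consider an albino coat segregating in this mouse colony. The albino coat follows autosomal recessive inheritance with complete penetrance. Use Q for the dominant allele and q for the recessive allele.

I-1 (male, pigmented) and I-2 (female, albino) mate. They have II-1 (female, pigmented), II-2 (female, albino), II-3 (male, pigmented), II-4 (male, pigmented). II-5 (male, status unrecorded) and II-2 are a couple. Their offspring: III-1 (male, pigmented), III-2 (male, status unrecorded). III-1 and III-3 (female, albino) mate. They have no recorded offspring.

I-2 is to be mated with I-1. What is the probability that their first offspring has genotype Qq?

1/2

I-2 is albino, so I-2 is qq.
I-1 is pigmented so carries Q and passed q to II-2 (qq), so I-1 is Qq.
The cross gives 1/2 Qq : 1/2 qq, so P(offspring has genotype Qq) = 1/2.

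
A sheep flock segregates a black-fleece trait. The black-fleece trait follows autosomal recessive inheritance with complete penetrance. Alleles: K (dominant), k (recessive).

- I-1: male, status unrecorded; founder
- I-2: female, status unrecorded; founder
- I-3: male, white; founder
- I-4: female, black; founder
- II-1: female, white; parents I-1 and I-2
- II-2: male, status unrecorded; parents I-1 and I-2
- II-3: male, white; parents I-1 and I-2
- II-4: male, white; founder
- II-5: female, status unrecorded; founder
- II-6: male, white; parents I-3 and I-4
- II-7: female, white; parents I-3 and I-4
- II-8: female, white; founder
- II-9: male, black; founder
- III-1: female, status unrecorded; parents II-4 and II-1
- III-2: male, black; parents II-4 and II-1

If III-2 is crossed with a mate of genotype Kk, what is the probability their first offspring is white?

1/2

III-2 is black, so III-2 is kk.
The cross gives 1/2 Kk : 1/2 kk, so P(offspring is white) = 1/2.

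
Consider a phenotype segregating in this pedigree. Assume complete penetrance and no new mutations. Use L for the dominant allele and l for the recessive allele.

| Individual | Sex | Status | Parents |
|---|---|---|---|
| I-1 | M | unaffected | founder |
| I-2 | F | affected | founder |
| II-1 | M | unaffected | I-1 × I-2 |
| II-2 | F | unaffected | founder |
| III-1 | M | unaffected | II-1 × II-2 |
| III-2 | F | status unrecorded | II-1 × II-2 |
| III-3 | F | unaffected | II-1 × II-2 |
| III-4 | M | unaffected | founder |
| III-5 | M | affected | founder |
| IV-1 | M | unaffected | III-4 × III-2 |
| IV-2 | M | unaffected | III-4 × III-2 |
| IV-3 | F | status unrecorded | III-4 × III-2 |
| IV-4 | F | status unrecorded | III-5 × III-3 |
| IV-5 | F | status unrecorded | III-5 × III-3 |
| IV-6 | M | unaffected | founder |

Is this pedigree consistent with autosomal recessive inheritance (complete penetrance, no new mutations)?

Yes

A consistent assignment under autosomal recessive exists: I-1 LL, I-2 ll, II-1 Ll, II-2 LL, III-1 LL, III-2 LL, III-3 LL, III-4 LL, III-5 ll, IV-1 LL, IV-2 LL, IV-3 LL, IV-4 Ll, IV-5 Ll, IV-6 LL.
In this assignment every recorded phenotype matches its genotype and every non-founder's genotype is obtainable from its parents' genotypes, so the pedigree is consistent.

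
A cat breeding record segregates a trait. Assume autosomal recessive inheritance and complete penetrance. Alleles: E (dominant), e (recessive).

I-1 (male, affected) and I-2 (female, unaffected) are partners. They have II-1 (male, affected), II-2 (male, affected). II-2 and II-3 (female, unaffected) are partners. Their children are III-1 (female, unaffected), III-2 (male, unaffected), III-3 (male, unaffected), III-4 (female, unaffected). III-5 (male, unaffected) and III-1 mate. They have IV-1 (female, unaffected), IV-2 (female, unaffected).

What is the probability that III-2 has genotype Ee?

1

III-2 is unaffected so carries E and received e from II-2 (ee), so III-2 is Ee, giving P(Ee) = 1.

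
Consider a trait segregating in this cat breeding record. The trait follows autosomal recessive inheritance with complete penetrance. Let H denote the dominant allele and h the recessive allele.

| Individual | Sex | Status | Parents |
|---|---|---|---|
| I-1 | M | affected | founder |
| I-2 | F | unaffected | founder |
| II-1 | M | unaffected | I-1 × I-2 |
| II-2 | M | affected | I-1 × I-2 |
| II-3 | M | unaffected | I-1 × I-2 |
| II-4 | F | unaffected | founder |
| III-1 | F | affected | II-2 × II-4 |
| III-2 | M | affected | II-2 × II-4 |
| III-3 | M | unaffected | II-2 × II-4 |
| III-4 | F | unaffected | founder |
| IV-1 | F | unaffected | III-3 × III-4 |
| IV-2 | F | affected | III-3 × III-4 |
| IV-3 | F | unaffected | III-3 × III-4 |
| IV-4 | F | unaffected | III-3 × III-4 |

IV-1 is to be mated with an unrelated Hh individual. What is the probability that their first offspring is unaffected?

III-3 is unaffected so carries H and received h from II-2 (hh), so III-3 is Hh.
III-4 is unaffected so carries H and passed h to IV-2 (hh), so III-4 is Hh.
IV-1 is an unaffected offspring of III-3 (Hh) × III-4 (Hh), whose cross gives 1/4 HH : 1/2 Hh : 1/4 hh; conditioning on being unaffected, IV-1 is HH with probability 1/3, Hh with probability 2/3.
Summing over parental genotype combinations, P(offspring is unaffected) = 1/3·1 + 2/3·3/4 = 5/6.

5/6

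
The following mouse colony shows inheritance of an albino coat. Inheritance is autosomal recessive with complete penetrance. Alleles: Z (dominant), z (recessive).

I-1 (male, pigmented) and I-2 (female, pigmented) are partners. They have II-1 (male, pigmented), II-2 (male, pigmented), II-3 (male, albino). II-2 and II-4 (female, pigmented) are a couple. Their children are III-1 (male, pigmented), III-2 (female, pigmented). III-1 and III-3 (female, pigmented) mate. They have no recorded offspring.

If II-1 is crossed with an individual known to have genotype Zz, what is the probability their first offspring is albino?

1/6

I-1 is pigmented so carries Z and passed z to II-3 (zz), so I-1 is Zz.
I-2 is pigmented so carries Z and passed z to II-3 (zz), so I-2 is Zz.
II-1 is a pigmented offspring of I-1 (Zz) × I-2 (Zz), whose cross gives 1/4 ZZ : 1/2 Zz : 1/4 zz; conditioning on being pigmented, II-1 is ZZ with probability 1/3, Zz with probability 2/3.
Summing over parental genotype combinations, P(offspring is albino) = 2/3·1/4 = 1/6.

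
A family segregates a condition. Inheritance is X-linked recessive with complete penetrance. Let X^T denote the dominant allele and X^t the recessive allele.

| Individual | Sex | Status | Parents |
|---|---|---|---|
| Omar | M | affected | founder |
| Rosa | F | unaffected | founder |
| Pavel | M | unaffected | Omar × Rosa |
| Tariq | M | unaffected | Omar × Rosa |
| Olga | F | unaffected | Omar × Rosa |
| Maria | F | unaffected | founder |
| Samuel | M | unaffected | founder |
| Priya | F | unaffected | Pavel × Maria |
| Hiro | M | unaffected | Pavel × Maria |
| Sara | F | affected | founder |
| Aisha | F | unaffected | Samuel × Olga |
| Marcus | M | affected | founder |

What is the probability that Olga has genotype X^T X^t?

Olga is unaffected so carries T and received t from Omar (X^t Y), so Olga is X^T X^t, giving P(X^T X^t) = 1.

1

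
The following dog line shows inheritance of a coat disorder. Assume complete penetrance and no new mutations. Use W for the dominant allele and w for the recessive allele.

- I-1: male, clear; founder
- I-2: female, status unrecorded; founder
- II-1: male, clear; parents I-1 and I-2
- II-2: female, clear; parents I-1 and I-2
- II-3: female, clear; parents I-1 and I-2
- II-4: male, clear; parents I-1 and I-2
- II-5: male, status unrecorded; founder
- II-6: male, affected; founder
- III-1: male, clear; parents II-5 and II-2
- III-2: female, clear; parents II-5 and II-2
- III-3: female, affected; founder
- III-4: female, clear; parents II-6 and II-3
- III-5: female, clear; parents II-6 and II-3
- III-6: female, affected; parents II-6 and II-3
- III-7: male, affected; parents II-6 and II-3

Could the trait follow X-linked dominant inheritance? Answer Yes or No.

Under X-linked dominant, III-4 (clear, female) cannot arise from II-6 (affected) × II-3 (clear).

No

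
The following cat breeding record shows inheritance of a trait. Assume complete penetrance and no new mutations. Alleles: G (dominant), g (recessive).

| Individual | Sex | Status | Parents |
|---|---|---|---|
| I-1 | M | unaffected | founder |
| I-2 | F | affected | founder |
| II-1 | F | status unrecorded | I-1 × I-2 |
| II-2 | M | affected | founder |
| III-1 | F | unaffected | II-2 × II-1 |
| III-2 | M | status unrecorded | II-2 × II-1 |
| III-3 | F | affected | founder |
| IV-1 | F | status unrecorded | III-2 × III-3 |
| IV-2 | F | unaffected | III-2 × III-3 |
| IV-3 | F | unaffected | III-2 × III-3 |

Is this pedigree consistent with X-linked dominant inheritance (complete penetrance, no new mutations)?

Under X-linked dominant, III-1 (unaffected, female) cannot arise from II-2 (affected) × II-1 (unrecorded).

No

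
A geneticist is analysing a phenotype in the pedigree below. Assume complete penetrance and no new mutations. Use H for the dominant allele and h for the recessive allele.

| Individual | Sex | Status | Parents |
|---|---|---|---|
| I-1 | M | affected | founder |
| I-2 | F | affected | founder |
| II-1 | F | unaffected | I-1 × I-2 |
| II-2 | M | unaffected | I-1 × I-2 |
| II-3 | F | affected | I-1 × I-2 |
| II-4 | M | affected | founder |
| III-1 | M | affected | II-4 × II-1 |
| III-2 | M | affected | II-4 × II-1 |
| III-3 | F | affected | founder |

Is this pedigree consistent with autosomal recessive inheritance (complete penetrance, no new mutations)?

No

Under autosomal recessive, II-1 (unaffected, female) cannot arise from I-1 (affected) × I-2 (affected).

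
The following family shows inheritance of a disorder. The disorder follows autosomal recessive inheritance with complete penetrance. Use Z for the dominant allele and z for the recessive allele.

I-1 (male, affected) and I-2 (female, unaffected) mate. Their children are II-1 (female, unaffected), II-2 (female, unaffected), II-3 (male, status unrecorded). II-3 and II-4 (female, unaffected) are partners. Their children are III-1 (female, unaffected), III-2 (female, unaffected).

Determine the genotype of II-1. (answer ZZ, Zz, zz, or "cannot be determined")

Zz

From phenotype alone, II-1 is ZZ or Zz.
II-1 is unaffected so carries Z and received z from I-1 (zz), so II-1 is Zz.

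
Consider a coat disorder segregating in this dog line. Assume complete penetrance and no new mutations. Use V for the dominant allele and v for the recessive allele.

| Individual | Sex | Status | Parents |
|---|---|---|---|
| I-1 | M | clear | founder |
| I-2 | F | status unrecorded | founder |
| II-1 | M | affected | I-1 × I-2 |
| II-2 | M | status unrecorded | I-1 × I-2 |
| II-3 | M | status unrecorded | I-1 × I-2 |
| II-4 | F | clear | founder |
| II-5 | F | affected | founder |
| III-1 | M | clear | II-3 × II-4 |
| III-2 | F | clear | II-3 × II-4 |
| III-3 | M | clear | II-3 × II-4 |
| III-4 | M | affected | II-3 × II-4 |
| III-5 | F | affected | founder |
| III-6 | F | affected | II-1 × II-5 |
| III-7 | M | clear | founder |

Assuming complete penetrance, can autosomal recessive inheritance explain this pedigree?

Yes

A consistent assignment under autosomal recessive exists: I-1 Vv, I-2 Vv, II-1 vv, II-2 VV, II-3 Vv, II-4 Vv, II-5 vv, III-1 VV, III-2 VV, III-3 VV, III-4 vv, III-5 vv, III-6 vv, III-7 VV.
In this assignment every recorded phenotype matches its genotype and every non-founder's genotype is obtainable from its parents' genotypes, so the pedigree is consistent.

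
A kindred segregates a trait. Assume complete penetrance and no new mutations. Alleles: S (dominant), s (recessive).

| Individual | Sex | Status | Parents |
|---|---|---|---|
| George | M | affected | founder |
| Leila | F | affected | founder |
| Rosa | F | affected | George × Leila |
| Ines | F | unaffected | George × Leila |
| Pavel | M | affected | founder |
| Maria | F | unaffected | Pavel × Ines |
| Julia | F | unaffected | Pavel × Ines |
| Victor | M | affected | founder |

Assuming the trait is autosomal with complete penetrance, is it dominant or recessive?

George and Leila are both affected yet have an unaffected child Ines. Under a recessive model two affected parents are homozygous and every child would be affected, so the trait cannot be recessive.

dominant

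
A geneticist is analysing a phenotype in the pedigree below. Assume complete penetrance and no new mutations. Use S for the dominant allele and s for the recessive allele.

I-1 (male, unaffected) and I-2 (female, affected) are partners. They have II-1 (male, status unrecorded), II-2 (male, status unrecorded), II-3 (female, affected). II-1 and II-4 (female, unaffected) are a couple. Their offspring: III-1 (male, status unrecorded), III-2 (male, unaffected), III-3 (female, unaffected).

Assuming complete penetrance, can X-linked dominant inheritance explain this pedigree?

A consistent assignment under X-linked dominant exists: I-1 X^s Y, I-2 X^S X^s, II-1 X^s Y, II-2 X^S Y, II-3 X^S X^s, II-4 X^s X^s, III-1 X^s Y, III-2 X^s Y, III-3 X^s X^s.
In this assignment every recorded phenotype matches its genotype and every non-founder's genotype is obtainable from its parents' genotypes, so the pedigree is consistent.

Yes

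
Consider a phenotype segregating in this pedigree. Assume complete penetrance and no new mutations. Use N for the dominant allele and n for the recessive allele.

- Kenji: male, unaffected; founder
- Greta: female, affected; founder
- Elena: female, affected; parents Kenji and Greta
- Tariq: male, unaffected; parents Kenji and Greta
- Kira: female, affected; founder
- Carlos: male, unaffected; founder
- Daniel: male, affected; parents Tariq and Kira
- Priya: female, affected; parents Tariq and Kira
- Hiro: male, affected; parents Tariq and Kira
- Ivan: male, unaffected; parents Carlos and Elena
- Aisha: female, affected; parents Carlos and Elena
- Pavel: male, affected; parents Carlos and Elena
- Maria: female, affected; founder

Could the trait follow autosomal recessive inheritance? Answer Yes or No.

Yes

A consistent assignment under autosomal recessive exists: Kenji Nn, Greta nn, Elena nn, Tariq Nn, Kira nn, Carlos Nn, Daniel nn, Priya nn, Hiro nn, Ivan Nn, Aisha nn, Pavel nn, Maria nn.
In this assignment every recorded phenotype matches its genotype and every non-founder's genotype is obtainable from its parents' genotypes, so the pedigree is consistent.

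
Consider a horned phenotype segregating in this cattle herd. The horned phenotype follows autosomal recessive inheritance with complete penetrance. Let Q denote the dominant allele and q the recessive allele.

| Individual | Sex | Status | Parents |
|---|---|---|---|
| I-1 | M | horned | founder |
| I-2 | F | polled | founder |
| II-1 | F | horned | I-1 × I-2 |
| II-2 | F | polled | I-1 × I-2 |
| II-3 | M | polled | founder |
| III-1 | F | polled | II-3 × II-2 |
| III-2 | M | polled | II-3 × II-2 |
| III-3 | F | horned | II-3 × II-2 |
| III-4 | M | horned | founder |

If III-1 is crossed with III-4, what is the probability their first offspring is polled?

2/3

II-3 is polled so carries Q and passed q to III-3 (qq), so II-3 is Qq.
II-2 is polled so carries Q and received q from I-1 (qq), so II-2 is Qq.
III-1 is a polled offspring of II-3 (Qq) × II-2 (Qq), whose cross gives 1/4 QQ : 1/2 Qq : 1/4 qq; conditioning on being polled, III-1 is QQ with probability 1/3, Qq with probability 2/3.
III-4 is horned, so III-4 is qq.
Summing over parental genotype combinations, P(offspring is polled) = 1/3·1 + 2/3·1/2 = 2/3.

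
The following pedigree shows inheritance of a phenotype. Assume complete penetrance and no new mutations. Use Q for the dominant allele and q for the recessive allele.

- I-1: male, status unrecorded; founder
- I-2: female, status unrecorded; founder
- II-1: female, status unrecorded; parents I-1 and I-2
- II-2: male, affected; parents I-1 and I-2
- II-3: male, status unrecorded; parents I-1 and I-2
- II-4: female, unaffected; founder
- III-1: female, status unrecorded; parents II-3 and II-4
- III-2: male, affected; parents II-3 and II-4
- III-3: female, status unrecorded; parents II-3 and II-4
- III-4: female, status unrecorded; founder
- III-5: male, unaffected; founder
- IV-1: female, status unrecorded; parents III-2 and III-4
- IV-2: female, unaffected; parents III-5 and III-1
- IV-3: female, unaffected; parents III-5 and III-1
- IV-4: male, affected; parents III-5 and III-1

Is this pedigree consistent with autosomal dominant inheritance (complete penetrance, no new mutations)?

Yes

A consistent assignment under autosomal dominant exists: I-1 QQ, I-2 QQ, II-1 QQ, II-2 QQ, II-3 QQ, II-4 qq, III-1 Qq, III-2 Qq, III-3 Qq, III-4 QQ, III-5 qq, IV-1 QQ, IV-2 qq, IV-3 qq, IV-4 Qq.
In this assignment every recorded phenotype matches its genotype and every non-founder's genotype is obtainable from its parents' genotypes, so the pedigree is consistent.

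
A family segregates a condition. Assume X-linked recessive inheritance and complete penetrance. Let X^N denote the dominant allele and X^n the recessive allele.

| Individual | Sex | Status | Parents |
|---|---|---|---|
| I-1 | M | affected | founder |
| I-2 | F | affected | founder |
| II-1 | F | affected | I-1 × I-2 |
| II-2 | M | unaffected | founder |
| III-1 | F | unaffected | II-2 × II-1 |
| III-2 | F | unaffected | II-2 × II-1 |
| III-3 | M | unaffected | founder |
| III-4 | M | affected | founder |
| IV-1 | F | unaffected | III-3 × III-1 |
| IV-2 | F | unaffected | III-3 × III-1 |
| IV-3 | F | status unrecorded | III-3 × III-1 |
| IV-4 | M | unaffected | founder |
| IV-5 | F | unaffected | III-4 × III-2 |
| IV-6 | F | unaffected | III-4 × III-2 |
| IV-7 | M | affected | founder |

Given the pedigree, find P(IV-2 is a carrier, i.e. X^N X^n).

1/2

III-3 is unaffected, so III-3 is X^N Y.
III-1 is unaffected so carries N and received n from II-1 (X^n X^n), so III-1 is X^N X^n.
Their cross gives offspring ratios 1/2 X^N X^N : 1/2 X^N X^n. Conditioning on IV-2 being unaffected, P(X^N X^n) = 1/2 / 1 = 1/2.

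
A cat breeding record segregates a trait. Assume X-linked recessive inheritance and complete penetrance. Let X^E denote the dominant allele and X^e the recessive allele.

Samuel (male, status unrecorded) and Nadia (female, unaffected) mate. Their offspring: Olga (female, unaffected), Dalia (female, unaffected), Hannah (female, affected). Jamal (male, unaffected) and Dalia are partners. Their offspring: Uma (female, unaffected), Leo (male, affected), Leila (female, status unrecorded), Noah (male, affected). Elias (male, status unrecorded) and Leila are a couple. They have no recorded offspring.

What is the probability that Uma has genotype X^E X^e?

1/2

Jamal is unaffected, so Jamal is X^E Y.
Dalia is unaffected so carries E and received e from Samuel (X^e Y), so Dalia is X^E X^e.
Their cross gives offspring ratios 1/2 X^E X^E : 1/2 X^E X^e. Conditioning on Uma being unaffected, P(X^E X^e) = 1/2 / 1 = 1/2.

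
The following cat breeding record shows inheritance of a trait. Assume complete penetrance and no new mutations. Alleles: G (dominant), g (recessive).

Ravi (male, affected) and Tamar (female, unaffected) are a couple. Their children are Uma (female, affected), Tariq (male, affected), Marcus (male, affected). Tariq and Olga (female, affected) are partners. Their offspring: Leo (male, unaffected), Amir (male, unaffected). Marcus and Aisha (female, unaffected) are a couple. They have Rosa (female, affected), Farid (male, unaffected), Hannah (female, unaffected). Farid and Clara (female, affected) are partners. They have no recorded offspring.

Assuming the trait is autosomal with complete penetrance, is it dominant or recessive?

Tariq and Olga are both affected yet have an unaffected child Leo. Under a recessive model two affected parents are homozygous and every child would be affected, so the trait cannot be recessive.

dominant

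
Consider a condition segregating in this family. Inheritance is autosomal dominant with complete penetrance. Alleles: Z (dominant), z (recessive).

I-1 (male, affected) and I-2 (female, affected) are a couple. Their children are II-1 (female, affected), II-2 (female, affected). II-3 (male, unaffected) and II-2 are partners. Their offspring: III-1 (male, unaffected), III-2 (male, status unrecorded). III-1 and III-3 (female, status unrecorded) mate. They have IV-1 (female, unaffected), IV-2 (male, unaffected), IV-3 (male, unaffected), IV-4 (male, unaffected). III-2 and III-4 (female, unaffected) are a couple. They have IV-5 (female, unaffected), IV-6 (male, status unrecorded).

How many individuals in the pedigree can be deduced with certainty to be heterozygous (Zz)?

1

Obligate heterozygotes: II-2 is affected so carries Z and passed z to III-1 (zz), so II-2 is Zz.
Every other individual is either homozygous by phenotype or has at least one consistent homozygous assignment, so the count is 1.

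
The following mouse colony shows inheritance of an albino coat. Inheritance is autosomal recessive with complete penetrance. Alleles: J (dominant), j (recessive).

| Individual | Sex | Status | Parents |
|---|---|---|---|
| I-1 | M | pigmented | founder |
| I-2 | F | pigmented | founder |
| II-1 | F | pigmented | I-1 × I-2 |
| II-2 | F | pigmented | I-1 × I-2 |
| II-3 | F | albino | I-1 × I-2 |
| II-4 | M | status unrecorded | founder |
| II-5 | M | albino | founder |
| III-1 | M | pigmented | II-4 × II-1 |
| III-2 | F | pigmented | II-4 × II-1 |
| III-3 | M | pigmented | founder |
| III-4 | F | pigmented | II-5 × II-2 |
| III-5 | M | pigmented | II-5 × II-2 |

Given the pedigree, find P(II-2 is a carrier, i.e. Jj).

I-1 is pigmented so carries J and passed j to II-3 (jj), so I-1 is Jj.
I-2 is pigmented so carries J and passed j to II-3 (jj), so I-2 is Jj.
Their cross gives offspring ratios 1/4 JJ : 1/2 Jj : 1/4 jj. Conditioning on II-2 being pigmented, P(Jj) = 1/2 / 3/4 = 2/3 before taking II-2's own offspring into account.
II-5 is albino, so II-5 is jj.
Now use II-2's offspring. Probability of each recorded status — pigmented daughter III-4: 1/2 if II-2 is Jj, 1 if JJ; pigmented son III-5: 1/2 if II-2 is Jj, 1 if JJ.
Bayes: P(Jj) = 2/3·1/4 / (2/3·1/4 + 1/3·1) = 1/3.

1/3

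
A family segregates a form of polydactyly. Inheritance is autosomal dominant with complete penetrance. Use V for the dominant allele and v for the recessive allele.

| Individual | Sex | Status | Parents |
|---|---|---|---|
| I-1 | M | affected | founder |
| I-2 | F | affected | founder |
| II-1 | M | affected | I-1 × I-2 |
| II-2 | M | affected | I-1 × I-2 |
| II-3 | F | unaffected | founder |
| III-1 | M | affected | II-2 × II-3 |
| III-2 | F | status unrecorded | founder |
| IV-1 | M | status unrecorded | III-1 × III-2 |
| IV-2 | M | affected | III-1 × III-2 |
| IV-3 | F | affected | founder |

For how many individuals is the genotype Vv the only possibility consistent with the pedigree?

1

Obligate heterozygotes: III-1 is affected so carries V and received v from II-3 (vv), so III-1 is Vv.
Every other individual is either homozygous by phenotype or has at least one consistent homozygous assignment, so the count is 1.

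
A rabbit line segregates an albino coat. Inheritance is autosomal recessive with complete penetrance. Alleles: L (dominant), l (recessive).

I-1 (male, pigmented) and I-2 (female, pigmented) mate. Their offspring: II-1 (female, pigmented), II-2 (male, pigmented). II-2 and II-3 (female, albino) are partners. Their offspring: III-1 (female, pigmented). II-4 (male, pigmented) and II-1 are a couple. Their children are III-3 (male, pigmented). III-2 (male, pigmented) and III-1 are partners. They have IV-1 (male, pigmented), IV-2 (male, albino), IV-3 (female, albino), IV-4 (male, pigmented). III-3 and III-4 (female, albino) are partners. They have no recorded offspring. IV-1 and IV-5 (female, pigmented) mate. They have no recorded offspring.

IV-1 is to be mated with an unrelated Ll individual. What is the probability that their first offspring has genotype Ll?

1/2

III-2 is pigmented so carries L and passed l to IV-2 (ll), so III-2 is Ll.
III-1 is pigmented so carries L and received l from II-3 (ll), so III-1 is Ll.
IV-1 is a pigmented offspring of III-2 (Ll) × III-1 (Ll), whose cross gives 1/4 LL : 1/2 Ll : 1/4 ll; conditioning on being pigmented, IV-1 is LL with probability 1/3, Ll with probability 2/3.
Summing over parental genotype combinations, P(offspring has genotype Ll) = 1/3·1/2 + 2/3·1/2 = 1/2.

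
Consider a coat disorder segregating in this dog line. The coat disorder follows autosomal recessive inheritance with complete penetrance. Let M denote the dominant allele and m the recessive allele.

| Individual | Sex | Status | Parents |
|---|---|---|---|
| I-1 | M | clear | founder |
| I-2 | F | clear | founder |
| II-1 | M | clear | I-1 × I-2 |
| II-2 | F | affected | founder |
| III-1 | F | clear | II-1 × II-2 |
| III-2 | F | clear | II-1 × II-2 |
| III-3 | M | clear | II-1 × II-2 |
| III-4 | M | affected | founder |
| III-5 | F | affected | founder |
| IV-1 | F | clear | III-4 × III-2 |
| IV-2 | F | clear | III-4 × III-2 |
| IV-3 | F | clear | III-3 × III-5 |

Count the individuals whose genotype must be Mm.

6

Obligate heterozygotes: III-1 is clear so carries M and received m from II-2 (mm), so III-1 is Mm; III-2 is clear so carries M and received m from II-2 (mm), so III-2 is Mm; III-3 is clear so carries M and received m from II-2 (mm), so III-3 is Mm; IV-1 is clear so carries M and received m from III-4 (mm), so IV-1 is Mm; IV-2 is clear so carries M and received m from III-4 (mm), so IV-2 is Mm; IV-3 is clear so carries M and received m from III-5 (mm), so IV-3 is Mm.
Every other individual is either homozygous by phenotype or has at least one consistent homozygous assignment, so the count is 6.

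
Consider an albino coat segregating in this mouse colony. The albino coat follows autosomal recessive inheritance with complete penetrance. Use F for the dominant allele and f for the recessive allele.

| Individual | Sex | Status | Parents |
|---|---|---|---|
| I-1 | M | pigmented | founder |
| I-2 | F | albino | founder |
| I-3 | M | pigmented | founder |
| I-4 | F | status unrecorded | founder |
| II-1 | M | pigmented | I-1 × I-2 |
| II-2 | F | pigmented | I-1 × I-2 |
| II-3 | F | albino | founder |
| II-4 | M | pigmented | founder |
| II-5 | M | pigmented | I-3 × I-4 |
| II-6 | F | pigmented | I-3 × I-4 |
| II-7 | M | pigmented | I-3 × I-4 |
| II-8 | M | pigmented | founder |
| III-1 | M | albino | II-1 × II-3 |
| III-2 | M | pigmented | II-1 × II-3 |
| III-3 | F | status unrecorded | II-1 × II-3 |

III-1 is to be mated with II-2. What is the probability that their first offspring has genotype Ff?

III-1 is albino, so III-1 is ff.
II-2 is pigmented so carries F and received f from I-2 (ff), so II-2 is Ff.
The cross gives 1/2 Ff : 1/2 ff, so P(offspring has genotype Ff) = 1/2.

1/2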